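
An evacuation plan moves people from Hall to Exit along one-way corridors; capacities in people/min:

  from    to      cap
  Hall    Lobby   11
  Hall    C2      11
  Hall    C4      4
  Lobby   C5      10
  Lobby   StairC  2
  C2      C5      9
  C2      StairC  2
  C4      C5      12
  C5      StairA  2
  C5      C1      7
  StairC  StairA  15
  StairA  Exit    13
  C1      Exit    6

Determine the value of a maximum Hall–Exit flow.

Augment Hall→Lobby→C5→StairA→Exit: bottleneck 2, flow now 2.
Augment Hall→Lobby→C5→C1→Exit: bottleneck 6, flow now 8.
Augment Hall→Lobby→StairC→StairA→Exit: bottleneck 2, flow now 10.
Augment Hall→C2→StairC→StairA→Exit: bottleneck 2, flow now 12.
No augmenting path remains; maximum flow = 12.
In the residual graph, reachable from Hall: {Hall, Lobby, C2, C4, C5, C1}.
Min-cut edges: Lobby→StairC (2), C2→StairC (2), C5→StairA (2), C1→Exit (6); capacity 2 + 2 + 2 + 6 = 12.
This cut is saturated, so no flow can exceed 12.

12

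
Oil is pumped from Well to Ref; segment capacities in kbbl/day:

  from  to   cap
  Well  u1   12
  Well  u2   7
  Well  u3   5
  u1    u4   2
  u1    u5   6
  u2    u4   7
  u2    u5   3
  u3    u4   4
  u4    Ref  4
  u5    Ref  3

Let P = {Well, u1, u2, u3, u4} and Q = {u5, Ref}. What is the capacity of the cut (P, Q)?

Edges leaving {Well, u1, u2, u3, u4}: u1→u5 (6), u2→u5 (3), u4→Ref (4).
Cut capacity = 6 + 3 + 4 = 13.

13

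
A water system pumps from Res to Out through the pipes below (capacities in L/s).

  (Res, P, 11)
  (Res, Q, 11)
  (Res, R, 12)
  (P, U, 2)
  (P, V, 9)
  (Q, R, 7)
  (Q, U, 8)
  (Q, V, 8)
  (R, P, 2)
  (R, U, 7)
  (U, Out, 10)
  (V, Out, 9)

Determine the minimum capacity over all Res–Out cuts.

Augment Res→P→U→Out: bottleneck 2, flow now 2.
Augment Res→P→V→Out: bottleneck 9, flow now 11.
Augment Res→Q→U→Out: bottleneck 8, flow now 19.
No augmenting path remains; maximum flow = 19.
By max-flow min-cut, the minimum cut capacity equals the max flow.
In the residual graph, reachable from Res: {Res, P, Q, R, U, V}.
Min-cut edges: U→Out (10), V→Out (9); capacity 10 + 9 = 19.

19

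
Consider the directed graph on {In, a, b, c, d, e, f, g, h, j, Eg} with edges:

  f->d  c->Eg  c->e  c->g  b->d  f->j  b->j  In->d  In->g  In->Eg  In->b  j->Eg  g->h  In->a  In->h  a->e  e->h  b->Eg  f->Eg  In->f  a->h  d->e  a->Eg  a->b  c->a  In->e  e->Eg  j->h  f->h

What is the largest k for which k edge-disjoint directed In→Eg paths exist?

5

Assign every edge capacity 1; by Menger, the answer equals the max flow.
Path In→Eg (+1); total 1.
Path In→a→Eg (+1); total 2.
Path In→b→Eg (+1); total 3.
Path In→e→Eg (+1); total 4.
Path In→f→Eg (+1); total 5.
No residual In→Eg path; max flow = 5.
Certifying cut of size 5: {In→Eg, In→a, In→b, In→f, e→Eg}.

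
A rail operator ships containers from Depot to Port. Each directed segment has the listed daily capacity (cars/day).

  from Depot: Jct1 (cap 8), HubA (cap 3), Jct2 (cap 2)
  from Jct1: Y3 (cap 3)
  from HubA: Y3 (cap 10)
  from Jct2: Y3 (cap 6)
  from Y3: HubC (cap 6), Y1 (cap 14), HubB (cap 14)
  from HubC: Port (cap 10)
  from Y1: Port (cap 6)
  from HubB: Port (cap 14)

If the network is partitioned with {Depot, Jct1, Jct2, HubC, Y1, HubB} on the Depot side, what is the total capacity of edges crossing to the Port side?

42

Edges leaving {Depot, Jct1, Jct2, HubC, Y1, HubB}: Depot→HubA (3), Jct1→Y3 (3), Jct2→Y3 (6), HubC→Port (10), Y1→Port (6), HubB→Port (14).
Cut capacity = 3 + 3 + 6 + 10 + 6 + 14 = 42.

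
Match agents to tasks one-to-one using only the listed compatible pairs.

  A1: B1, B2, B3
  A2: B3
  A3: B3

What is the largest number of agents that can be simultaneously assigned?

2

Unit-capacity flow: source→left, listed edges, right→sink; max matching = max flow.
Augmenting path A1→B1 (+1); matched 1.
Augmenting path A2→B3 (+1); matched 2.
No augmenting path remains; maximum matching = 2.
König certificate: {A1, B3} is a vertex cover of size 2 (every listed pair touches it), so no matching can be larger.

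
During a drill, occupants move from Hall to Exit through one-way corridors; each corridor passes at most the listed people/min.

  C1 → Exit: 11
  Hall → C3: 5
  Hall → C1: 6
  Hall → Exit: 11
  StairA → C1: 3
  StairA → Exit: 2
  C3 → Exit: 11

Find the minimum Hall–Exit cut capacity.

22

Augment Hall→Exit: bottleneck 11, flow now 11.
Augment Hall→C3→Exit: bottleneck 5, flow now 16.
Augment Hall→C1→Exit: bottleneck 6, flow now 22.
No augmenting path remains; maximum flow = 22.
By max-flow min-cut, the minimum cut capacity equals the max flow.
In the residual graph, reachable from Hall: {Hall}.
Min-cut edges: Hall→C3 (5), Hall→C1 (6), Hall→Exit (11); capacity 5 + 6 + 11 = 22.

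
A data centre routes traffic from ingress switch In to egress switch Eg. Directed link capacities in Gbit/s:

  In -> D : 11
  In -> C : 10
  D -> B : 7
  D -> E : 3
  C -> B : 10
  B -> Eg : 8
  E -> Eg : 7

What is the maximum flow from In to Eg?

Augment In→D→B→Eg: bottleneck 7, flow now 7.
Augment In→D→E→Eg: bottleneck 3, flow now 10.
Augment In→C→B→Eg: bottleneck 1, flow now 11.
No augmenting path remains; maximum flow = 11.
In the residual graph, reachable from In: {In, D, C, B}.
Min-cut edges: D→E (3), B→Eg (8); capacity 3 + 8 = 11.
This cut is saturated, so no flow can exceed 11.

11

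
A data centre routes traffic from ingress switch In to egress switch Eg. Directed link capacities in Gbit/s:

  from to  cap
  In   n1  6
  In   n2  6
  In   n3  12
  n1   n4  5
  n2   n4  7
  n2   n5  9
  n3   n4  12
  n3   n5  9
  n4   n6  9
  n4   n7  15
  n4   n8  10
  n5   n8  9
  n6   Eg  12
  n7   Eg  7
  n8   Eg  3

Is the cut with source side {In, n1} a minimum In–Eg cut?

No — its capacity is 23, but the minimum cut has capacity 19.

Given cut capacity: 6 + 12 + 5 = 23.
Augment In→n1→n4→n6→Eg: bottleneck 5, flow now 5.
Augment In→n2→n4→n6→Eg: bottleneck 4, flow now 9.
Augment In→n2→n4→n7→Eg: bottleneck 2, flow now 11.
Augment In→n3→n4→n7→Eg: bottleneck 5, flow now 16.
Augment In→n3→n4→n8→Eg: bottleneck 3, flow now 19.
No augmenting path remains; maximum flow = 19.
In the residual graph, reachable from In: {In, n1, n2, n3, n4, n5, n7, n8}.
Min-cut edges: n4→n6 (9), n7→Eg (7), n8→Eg (3); capacity 9 + 7 + 3 = 19.
Cut capacity 23 exceeds the max flow 19, so it is not minimum.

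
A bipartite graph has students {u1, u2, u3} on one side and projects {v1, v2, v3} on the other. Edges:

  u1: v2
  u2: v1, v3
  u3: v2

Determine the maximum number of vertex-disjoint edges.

Unit-capacity flow: source→left, listed edges, right→sink; max matching = max flow.
Augmenting path u1→v2 (+1); matched 1.
Augmenting path u2→v1 (+1); matched 2.
No augmenting path remains; maximum matching = 2.
König certificate: {u2, v2} is a vertex cover of size 2 (every listed pair touches it), so no matching can be larger.

2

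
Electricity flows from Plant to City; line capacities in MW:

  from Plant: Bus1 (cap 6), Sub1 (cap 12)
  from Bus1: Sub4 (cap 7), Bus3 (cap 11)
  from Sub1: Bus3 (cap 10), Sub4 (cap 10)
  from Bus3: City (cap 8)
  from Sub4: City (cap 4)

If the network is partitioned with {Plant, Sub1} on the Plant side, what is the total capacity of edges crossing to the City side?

Edges leaving {Plant, Sub1}: Plant→Bus1 (6), Sub1→Bus3 (10), Sub1→Sub4 (10).
Cut capacity = 6 + 10 + 10 = 26.

26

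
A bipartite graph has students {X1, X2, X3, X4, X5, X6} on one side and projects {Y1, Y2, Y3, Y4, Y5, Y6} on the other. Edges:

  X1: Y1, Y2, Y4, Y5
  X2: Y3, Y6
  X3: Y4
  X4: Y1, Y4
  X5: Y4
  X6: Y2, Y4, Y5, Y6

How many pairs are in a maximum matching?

Unit-capacity flow: source→left, listed edges, right→sink; max matching = max flow.
Augmenting path X1→Y1 (+1); matched 1.
Augmenting path X2→Y3 (+1); matched 2.
Augmenting path X3→Y4 (+1); matched 3.
Augmenting path X6→Y2 (+1); matched 4.
Augmenting path X4→Y1→X1→Y5 (+1); matched 5.
No augmenting path remains; maximum matching = 5.
König certificate: {X1, X2, X4, X6, Y4} is a vertex cover of size 5 (every listed pair touches it), so no matching can be larger.

5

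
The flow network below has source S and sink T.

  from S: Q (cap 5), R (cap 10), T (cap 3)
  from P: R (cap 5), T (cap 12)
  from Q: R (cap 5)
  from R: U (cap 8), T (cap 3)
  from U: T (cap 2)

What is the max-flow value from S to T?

Augment S→T: bottleneck 3, flow now 3.
Augment S→R→T: bottleneck 3, flow now 6.
Augment S→R→U→T: bottleneck 2, flow now 8.
No augmenting path remains; maximum flow = 8.
In the residual graph, reachable from S: {S, Q, R, U}.
Min-cut edges: S→T (3), R→T (3), U→T (2); capacity 3 + 3 + 2 = 8.
This cut is saturated, so no flow can exceed 8.

8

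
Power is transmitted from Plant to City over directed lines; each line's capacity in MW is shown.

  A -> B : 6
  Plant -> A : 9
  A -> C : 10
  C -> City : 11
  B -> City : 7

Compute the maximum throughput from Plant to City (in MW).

Augment Plant→A→B→City: bottleneck 6, flow now 6.
Augment Plant→A→C→City: bottleneck 3, flow now 9.
No augmenting path remains; maximum flow = 9.
In the residual graph, reachable from Plant: {Plant}.
Min-cut edges: Plant→A (9); capacity 9 = 9.
This cut is saturated, so no flow can exceed 9.

9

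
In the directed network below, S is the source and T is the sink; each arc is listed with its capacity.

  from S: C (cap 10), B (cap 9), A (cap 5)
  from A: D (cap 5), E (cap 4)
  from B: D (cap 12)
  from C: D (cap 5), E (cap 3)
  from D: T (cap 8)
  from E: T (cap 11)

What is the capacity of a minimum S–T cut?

15

Augment S→A→D→T: bottleneck 5, flow now 5.
Augment S→B→D→T: bottleneck 3, flow now 8.
Augment S→C→E→T: bottleneck 3, flow now 11.
Augment S→B→D→A→E→T: bottleneck 4, flow now 15. (uses reverse residual edge)
No augmenting path remains; maximum flow = 15.
By max-flow min-cut, the minimum cut capacity equals the max flow.
In the residual graph, reachable from S: {S, A, B, C, D}.
Min-cut edges: A→E (4), C→E (3), D→T (8); capacity 4 + 3 + 8 = 15.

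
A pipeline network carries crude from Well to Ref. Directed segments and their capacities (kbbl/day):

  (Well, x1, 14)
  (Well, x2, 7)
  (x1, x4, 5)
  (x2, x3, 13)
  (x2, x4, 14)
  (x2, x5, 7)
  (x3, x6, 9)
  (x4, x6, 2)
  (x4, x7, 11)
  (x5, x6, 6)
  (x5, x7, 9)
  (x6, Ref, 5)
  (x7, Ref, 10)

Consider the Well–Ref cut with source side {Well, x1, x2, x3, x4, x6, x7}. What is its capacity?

Edges leaving {Well, x1, x2, x3, x4, x6, x7}: x2→x5 (7), x6→Ref (5), x7→Ref (10).
Cut capacity = 7 + 5 + 10 = 22.

22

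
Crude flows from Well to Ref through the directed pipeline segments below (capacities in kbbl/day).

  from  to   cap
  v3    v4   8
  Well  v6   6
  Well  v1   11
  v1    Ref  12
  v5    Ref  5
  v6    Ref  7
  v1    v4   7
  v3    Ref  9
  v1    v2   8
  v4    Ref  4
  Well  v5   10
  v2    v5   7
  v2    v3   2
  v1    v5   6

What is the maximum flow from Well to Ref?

Augment Well→v1→Ref: bottleneck 11, flow now 11.
Augment Well→v5→Ref: bottleneck 5, flow now 16.
Augment Well→v6→Ref: bottleneck 6, flow now 22.
No augmenting path remains; maximum flow = 22.
In the residual graph, reachable from Well: {Well, v5}.
Min-cut edges: Well→v1 (11), Well→v6 (6), v5→Ref (5); capacity 11 + 6 + 5 = 22.
This cut is saturated, so no flow can exceed 22.

22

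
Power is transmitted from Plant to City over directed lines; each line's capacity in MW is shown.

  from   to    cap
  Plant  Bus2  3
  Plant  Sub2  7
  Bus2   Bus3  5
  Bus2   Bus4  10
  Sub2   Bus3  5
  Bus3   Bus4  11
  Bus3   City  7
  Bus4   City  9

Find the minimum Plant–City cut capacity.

8

Augment Plant→Bus2→Bus3→City: bottleneck 3, flow now 3.
Augment Plant→Sub2→Bus3→City: bottleneck 4, flow now 7.
Augment Plant→Sub2→Bus3→Bus4→City: bottleneck 1, flow now 8.
No augmenting path remains; maximum flow = 8.
By max-flow min-cut, the minimum cut capacity equals the max flow.
In the residual graph, reachable from Plant: {Plant, Sub2}.
Min-cut edges: Plant→Bus2 (3), Sub2→Bus3 (5); capacity 3 + 5 = 8.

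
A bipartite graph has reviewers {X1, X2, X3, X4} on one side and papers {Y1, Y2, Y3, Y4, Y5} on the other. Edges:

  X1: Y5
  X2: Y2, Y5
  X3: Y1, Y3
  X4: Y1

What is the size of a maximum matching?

Unit-capacity flow: source→left, listed edges, right→sink; max matching = max flow.
Augmenting path X1→Y5 (+1); matched 1.
Augmenting path X2→Y2 (+1); matched 2.
Augmenting path X3→Y1 (+1); matched 3.
Augmenting path X4→Y1→X3→Y3 (+1); matched 4.
No augmenting path remains; maximum matching = 4.
König certificate: {X1, X2, X3, X4} is a vertex cover of size 4 (every listed pair touches it), so no matching can be larger.

4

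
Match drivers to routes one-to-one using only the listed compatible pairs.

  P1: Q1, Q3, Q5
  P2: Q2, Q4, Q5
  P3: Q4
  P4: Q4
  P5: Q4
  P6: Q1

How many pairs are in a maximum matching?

4

Unit-capacity flow: source→left, listed edges, right→sink; max matching = max flow.
Augmenting path P1→Q1 (+1); matched 1.
Augmenting path P2→Q2 (+1); matched 2.
Augmenting path P3→Q4 (+1); matched 3.
Augmenting path P6→Q1→P1→Q3 (+1); matched 4.
No augmenting path remains; maximum matching = 4.
König certificate: {P1, P2, P6, Q4} is a vertex cover of size 4 (every listed pair touches it), so no matching can be larger.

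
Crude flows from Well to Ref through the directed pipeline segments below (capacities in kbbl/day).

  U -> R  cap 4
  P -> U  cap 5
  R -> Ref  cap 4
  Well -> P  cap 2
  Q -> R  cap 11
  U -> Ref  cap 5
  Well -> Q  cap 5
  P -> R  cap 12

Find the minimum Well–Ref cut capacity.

6

Augment Well→P→R→Ref: bottleneck 2, flow now 2.
Augment Well→Q→R→Ref: bottleneck 2, flow now 4.
Augment Well→Q→R→P→U→Ref: bottleneck 2, flow now 6. (uses reverse residual edge)
No augmenting path remains; maximum flow = 6.
By max-flow min-cut, the minimum cut capacity equals the max flow.
In the residual graph, reachable from Well: {Well, Q, R}.
Min-cut edges: Well→P (2), R→Ref (4); capacity 2 + 4 = 6.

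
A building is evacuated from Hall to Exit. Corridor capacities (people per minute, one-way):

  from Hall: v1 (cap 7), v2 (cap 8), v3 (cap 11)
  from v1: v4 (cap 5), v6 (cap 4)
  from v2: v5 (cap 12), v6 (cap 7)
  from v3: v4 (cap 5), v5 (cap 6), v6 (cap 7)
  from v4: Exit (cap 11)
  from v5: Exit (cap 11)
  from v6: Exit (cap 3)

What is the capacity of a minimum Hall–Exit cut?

Augment Hall→v1→v4→Exit: bottleneck 5, flow now 5.
Augment Hall→v1→v6→Exit: bottleneck 2, flow now 7.
Augment Hall→v2→v5→Exit: bottleneck 8, flow now 15.
Augment Hall→v3→v4→Exit: bottleneck 5, flow now 20.
Augment Hall→v3→v5→Exit: bottleneck 3, flow now 23.
Augment Hall→v3→v6→Exit: bottleneck 1, flow now 24.
No augmenting path remains; maximum flow = 24.
By max-flow min-cut, the minimum cut capacity equals the max flow.
In the residual graph, reachable from Hall: {Hall, v1, v2, v3, v5, v6}.
Min-cut edges: v1→v4 (5), v3→v4 (5), v5→Exit (11), v6→Exit (3); capacity 5 + 5 + 11 + 3 = 24.

24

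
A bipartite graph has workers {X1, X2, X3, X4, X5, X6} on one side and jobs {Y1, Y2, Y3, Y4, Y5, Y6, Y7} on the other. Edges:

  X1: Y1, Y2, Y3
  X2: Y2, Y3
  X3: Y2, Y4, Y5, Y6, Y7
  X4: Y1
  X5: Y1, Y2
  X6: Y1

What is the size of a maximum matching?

4

Unit-capacity flow: source→left, listed edges, right→sink; max matching = max flow.
Augmenting path X1→Y1 (+1); matched 1.
Augmenting path X2→Y2 (+1); matched 2.
Augmenting path X3→Y4 (+1); matched 3.
Augmenting path X4→Y1→X1→Y3 (+1); matched 4.
No augmenting path remains; maximum matching = 4.
König certificate: {X3, Y1, Y2, Y3} is a vertex cover of size 4 (every listed pair touches it), so no matching can be larger.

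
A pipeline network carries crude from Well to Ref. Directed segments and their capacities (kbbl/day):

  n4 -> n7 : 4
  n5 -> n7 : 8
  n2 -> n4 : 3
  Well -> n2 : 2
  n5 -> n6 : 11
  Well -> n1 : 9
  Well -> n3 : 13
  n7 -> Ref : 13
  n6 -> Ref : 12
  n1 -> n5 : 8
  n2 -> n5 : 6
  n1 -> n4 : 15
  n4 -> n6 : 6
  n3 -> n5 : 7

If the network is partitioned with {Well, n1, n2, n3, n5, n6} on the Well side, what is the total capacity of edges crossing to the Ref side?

38

Edges leaving {Well, n1, n2, n3, n5, n6}: n1→n4 (15), n2→n4 (3), n5→n7 (8), n6→Ref (12).
Cut capacity = 15 + 3 + 8 + 12 = 38.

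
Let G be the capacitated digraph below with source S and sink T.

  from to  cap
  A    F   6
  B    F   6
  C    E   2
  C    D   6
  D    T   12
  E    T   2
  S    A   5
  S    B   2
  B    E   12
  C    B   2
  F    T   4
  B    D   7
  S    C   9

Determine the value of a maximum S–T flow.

15

Augment S→A→F→T: bottleneck 4, flow now 4.
Augment S→B→D→T: bottleneck 2, flow now 6.
Augment S→C→D→T: bottleneck 6, flow now 12.
Augment S→C→E→T: bottleneck 2, flow now 14.
Augment S→C→B→D→T: bottleneck 1, flow now 15.
No augmenting path remains; maximum flow = 15.
In the residual graph, reachable from S: {S, A, F}.
Min-cut edges: S→B (2), S→C (9), F→T (4); capacity 2 + 9 + 4 = 15.
This cut is saturated, so no flow can exceed 15.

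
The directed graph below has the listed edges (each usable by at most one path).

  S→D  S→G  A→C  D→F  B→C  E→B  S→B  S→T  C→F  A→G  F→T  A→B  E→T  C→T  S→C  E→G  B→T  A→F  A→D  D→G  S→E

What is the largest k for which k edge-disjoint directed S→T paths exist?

5

Assign every edge capacity 1; by Menger, the answer equals the max flow.
Path S→T (+1); total 1.
Path S→B→T (+1); total 2.
Path S→C→T (+1); total 3.
Path S→E→T (+1); total 4.
Path S→D→F→T (+1); total 5.
No residual S→T path; max flow = 5.
Certifying cut of size 5: {S→B, S→C, S→D, S→E, S→T}.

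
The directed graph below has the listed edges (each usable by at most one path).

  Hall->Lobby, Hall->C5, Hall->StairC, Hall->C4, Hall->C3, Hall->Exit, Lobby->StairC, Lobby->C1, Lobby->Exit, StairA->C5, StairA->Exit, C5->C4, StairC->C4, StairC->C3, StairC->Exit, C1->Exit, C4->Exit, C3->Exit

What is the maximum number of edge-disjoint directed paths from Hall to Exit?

5

Assign every edge capacity 1; by Menger, the answer equals the max flow.
Path Hall→Exit (+1); total 1.
Path Hall→Lobby→Exit (+1); total 2.
Path Hall→StairC→Exit (+1); total 3.
Path Hall→C4→Exit (+1); total 4.
Path Hall→C3→Exit (+1); total 5.
No residual Hall→Exit path; max flow = 5.
Certifying cut of size 5: {C4→Exit, Hall→C3, Hall→Exit, Hall→Lobby, Hall→StairC}.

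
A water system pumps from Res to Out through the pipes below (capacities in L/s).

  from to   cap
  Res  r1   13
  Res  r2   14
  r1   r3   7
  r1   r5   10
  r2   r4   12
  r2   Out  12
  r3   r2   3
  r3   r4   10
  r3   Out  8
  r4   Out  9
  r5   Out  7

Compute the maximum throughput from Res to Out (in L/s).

27

Augment Res→r2→Out: bottleneck 12, flow now 12.
Augment Res→r1→r3→Out: bottleneck 7, flow now 19.
Augment Res→r1→r5→Out: bottleneck 6, flow now 25.
Augment Res→r2→r4→Out: bottleneck 2, flow now 27.
No augmenting path remains; maximum flow = 27.
In the residual graph, reachable from Res: {Res}.
Min-cut edges: Res→r1 (13), Res→r2 (14); capacity 13 + 14 = 27.
This cut is saturated, so no flow can exceed 27.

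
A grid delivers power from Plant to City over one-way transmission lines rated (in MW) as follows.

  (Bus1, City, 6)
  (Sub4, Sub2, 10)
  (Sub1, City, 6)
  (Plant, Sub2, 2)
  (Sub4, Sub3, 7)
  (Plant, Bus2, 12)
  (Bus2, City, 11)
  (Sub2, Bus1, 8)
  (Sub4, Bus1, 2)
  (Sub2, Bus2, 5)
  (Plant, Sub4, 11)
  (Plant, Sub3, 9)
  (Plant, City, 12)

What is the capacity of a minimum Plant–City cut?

Augment Plant→City: bottleneck 12, flow now 12.
Augment Plant→Bus2→City: bottleneck 11, flow now 23.
Augment Plant→Sub4→Bus1→City: bottleneck 2, flow now 25.
Augment Plant→Sub2→Bus1→City: bottleneck 2, flow now 27.
Augment Plant→Sub4→Sub2→Bus1→City: bottleneck 2, flow now 29.
No augmenting path remains; maximum flow = 29.
By max-flow min-cut, the minimum cut capacity equals the max flow.
In the residual graph, reachable from Plant: {Plant, Sub4, Sub3, Sub2, Bus1, Bus2}.
Min-cut edges: Plant→City (12), Bus1→City (6), Bus2→City (11); capacity 12 + 6 + 11 = 29.

29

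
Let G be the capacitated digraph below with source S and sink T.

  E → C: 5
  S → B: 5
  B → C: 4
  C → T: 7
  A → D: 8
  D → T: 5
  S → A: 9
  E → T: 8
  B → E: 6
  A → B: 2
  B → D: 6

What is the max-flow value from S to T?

Augment S→A→D→T: bottleneck 5, flow now 5.
Augment S→B→C→T: bottleneck 4, flow now 9.
Augment S→B→E→T: bottleneck 1, flow now 10.
Augment S→A→B→E→T: bottleneck 2, flow now 12.
No augmenting path remains; maximum flow = 12.
In the residual graph, reachable from S: {S, A, D}.
Min-cut edges: S→B (5), A→B (2), D→T (5); capacity 5 + 2 + 5 = 12.
This cut is saturated, so no flow can exceed 12.

12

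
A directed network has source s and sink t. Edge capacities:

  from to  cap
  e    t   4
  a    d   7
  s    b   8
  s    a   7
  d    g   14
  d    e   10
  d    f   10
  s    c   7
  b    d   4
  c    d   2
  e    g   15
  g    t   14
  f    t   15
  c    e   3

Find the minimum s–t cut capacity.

Augment s→c→e→t: bottleneck 3, flow now 3.
Augment s→a→d→e→t: bottleneck 1, flow now 4.
Augment s→a→d→f→t: bottleneck 6, flow now 10.
Augment s→b→d→f→t: bottleneck 4, flow now 14.
Augment s→c→d→g→t: bottleneck 2, flow now 16.
No augmenting path remains; maximum flow = 16.
By max-flow min-cut, the minimum cut capacity equals the max flow.
In the residual graph, reachable from s: {s, b, c}.
Min-cut edges: s→a (7), b→d (4), c→d (2), c→e (3); capacity 7 + 4 + 2 + 3 = 16.

16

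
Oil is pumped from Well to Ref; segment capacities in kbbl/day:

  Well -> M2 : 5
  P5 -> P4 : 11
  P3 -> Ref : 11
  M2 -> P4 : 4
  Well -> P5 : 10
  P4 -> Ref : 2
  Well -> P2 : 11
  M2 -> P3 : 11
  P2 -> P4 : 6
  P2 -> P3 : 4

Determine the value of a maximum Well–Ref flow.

11

Augment Well→P2→P4→Ref: bottleneck 2, flow now 2.
Augment Well→P2→P3→Ref: bottleneck 4, flow now 6.
Augment Well→M2→P3→Ref: bottleneck 5, flow now 11.
No augmenting path remains; maximum flow = 11.
In the residual graph, reachable from Well: {Well, P2, P5, P4}.
Min-cut edges: Well→M2 (5), P2→P3 (4), P4→Ref (2); capacity 5 + 4 + 2 = 11.
This cut is saturated, so no flow can exceed 11.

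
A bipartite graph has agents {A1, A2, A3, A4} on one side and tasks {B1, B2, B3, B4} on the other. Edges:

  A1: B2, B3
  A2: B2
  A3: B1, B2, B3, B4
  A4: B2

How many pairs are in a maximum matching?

3

Unit-capacity flow: source→left, listed edges, right→sink; max matching = max flow.
Augmenting path A1→B2 (+1); matched 1.
Augmenting path A3→B1 (+1); matched 2.
Augmenting path A2→B2→A1→B3 (+1); matched 3.
No augmenting path remains; maximum matching = 3.
König certificate: {A1, A3, B2} is a vertex cover of size 3 (every listed pair touches it), so no matching can be larger.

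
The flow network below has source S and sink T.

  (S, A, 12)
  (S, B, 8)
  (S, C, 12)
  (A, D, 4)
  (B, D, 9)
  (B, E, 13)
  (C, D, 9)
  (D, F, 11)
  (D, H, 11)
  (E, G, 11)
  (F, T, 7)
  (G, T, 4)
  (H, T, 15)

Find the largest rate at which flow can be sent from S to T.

21

Augment S→A→D→F→T: bottleneck 4, flow now 4.
Augment S→B→D→F→T: bottleneck 3, flow now 7.
Augment S→B→D→H→T: bottleneck 5, flow now 12.
Augment S→C→D→H→T: bottleneck 6, flow now 18.
Augment S→C→D→B→E→G→T: bottleneck 3, flow now 21. (uses reverse residual edge)
No augmenting path remains; maximum flow = 21.
In the residual graph, reachable from S: {S, A, C}.
Min-cut edges: S→B (8), A→D (4), C→D (9); capacity 8 + 4 + 9 = 21.
This cut is saturated, so no flow can exceed 21.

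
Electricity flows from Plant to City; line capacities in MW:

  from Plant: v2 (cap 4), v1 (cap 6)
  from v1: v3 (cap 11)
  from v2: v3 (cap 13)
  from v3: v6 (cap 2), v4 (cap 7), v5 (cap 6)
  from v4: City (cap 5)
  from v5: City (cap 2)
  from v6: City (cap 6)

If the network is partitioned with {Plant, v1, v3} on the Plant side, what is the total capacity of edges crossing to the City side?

Edges leaving {Plant, v1, v3}: Plant→v2 (4), v3→v4 (7), v3→v5 (6), v3→v6 (2).
Cut capacity = 4 + 7 + 6 + 2 = 19.

19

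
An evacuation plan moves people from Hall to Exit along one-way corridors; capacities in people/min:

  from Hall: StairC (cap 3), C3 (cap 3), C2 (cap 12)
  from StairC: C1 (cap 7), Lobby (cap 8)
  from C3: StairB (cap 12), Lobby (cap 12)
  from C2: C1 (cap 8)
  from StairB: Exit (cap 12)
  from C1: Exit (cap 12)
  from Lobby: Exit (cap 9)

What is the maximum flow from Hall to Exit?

14

Augment Hall→StairC→C1→Exit: bottleneck 3, flow now 3.
Augment Hall→C3→StairB→Exit: bottleneck 3, flow now 6.
Augment Hall→C2→C1→Exit: bottleneck 8, flow now 14.
No augmenting path remains; maximum flow = 14.
In the residual graph, reachable from Hall: {Hall, C2}.
Min-cut edges: Hall→StairC (3), Hall→C3 (3), C2→C1 (8); capacity 3 + 3 + 8 = 14.
This cut is saturated, so no flow can exceed 14.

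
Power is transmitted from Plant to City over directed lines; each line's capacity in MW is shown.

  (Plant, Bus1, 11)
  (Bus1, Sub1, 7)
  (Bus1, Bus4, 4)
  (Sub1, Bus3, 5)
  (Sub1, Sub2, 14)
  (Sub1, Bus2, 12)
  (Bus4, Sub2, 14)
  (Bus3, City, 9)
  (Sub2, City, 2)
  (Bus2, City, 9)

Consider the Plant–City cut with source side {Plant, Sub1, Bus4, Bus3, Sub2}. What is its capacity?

Edges leaving {Plant, Sub1, Bus4, Bus3, Sub2}: Plant→Bus1 (11), Sub1→Bus2 (12), Bus3→City (9), Sub2→City (2).
Cut capacity = 11 + 12 + 9 + 2 = 34.

34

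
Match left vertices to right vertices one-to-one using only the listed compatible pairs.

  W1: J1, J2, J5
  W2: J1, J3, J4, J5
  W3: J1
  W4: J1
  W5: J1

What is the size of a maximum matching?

3

Unit-capacity flow: source→left, listed edges, right→sink; max matching = max flow.
Augmenting path W1→J1 (+1); matched 1.
Augmenting path W2→J3 (+1); matched 2.
Augmenting path W3→J1→W1→J2 (+1); matched 3.
No augmenting path remains; maximum matching = 3.
König certificate: {W1, W2, J1} is a vertex cover of size 3 (every listed pair touches it), so no matching can be larger.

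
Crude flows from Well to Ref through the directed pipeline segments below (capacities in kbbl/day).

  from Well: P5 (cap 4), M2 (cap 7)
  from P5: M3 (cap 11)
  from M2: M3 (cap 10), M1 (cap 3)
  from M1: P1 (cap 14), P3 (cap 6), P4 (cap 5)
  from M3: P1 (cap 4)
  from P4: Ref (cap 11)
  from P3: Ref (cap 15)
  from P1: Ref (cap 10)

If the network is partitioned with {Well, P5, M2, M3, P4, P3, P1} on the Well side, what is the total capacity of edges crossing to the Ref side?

39

Edges leaving {Well, P5, M2, M3, P4, P3, P1}: M2→M1 (3), P4→Ref (11), P3→Ref (15), P1→Ref (10).
Cut capacity = 3 + 11 + 15 + 10 = 39.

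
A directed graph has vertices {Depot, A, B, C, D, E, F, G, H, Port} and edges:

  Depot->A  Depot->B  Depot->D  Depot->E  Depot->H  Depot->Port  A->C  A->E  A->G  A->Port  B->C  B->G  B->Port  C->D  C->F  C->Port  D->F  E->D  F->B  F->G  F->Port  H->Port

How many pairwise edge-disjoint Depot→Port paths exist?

5

Assign every edge capacity 1; by Menger, the answer equals the max flow.
Path Depot→Port (+1); total 1.
Path Depot→A→Port (+1); total 2.
Path Depot→B→Port (+1); total 3.
Path Depot→H→Port (+1); total 4.
Path Depot→D→F→Port (+1); total 5.
No residual Depot→Port path; max flow = 5.
Certifying cut of size 5: {D→F, Depot→A, Depot→B, Depot→H, Depot→Port}.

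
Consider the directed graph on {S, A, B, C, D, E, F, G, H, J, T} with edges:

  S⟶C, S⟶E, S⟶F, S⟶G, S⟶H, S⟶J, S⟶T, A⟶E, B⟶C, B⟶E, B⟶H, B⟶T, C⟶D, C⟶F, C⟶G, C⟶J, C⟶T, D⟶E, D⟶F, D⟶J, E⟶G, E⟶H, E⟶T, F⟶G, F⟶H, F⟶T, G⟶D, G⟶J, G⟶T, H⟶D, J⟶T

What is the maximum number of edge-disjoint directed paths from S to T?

Assign every edge capacity 1; by Menger, the answer equals the max flow.
Path S→T (+1); total 1.
Path S→C→T (+1); total 2.
Path S→E→T (+1); total 3.
Path S→F→T (+1); total 4.
Path S→G→T (+1); total 5.
Path S→J→T (+1); total 6.
No residual S→T path; max flow = 6.
Certifying cut of size 6: {E→T, F→T, G→T, J→T, S→C, S→T}.

6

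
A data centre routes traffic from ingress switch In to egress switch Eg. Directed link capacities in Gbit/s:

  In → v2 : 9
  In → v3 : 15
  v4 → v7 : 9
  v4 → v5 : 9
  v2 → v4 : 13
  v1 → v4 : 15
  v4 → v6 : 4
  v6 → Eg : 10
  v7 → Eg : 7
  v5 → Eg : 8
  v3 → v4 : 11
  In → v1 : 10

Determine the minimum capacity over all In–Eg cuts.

19

Augment In→v1→v4→v5→Eg: bottleneck 8, flow now 8.
Augment In→v1→v4→v6→Eg: bottleneck 2, flow now 10.
Augment In→v2→v4→v6→Eg: bottleneck 2, flow now 12.
Augment In→v2→v4→v7→Eg: bottleneck 7, flow now 19.
No augmenting path remains; maximum flow = 19.
By max-flow min-cut, the minimum cut capacity equals the max flow.
In the residual graph, reachable from In: {In, v1, v2, v3, v4, v5, v7}.
Min-cut edges: v4→v6 (4), v5→Eg (8), v7→Eg (7); capacity 4 + 8 + 7 = 19.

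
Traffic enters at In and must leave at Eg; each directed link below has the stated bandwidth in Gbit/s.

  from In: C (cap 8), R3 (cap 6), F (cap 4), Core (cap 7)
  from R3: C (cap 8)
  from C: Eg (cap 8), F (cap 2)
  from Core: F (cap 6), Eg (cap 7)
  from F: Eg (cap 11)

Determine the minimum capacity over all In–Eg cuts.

21

Augment In→C→Eg: bottleneck 8, flow now 8.
Augment In→Core→Eg: bottleneck 7, flow now 15.
Augment In→F→Eg: bottleneck 4, flow now 19.
Augment In→R3→C→F→Eg: bottleneck 2, flow now 21.
No augmenting path remains; maximum flow = 21.
By max-flow min-cut, the minimum cut capacity equals the max flow.
In the residual graph, reachable from In: {In, R3, C}.
Min-cut edges: In→Core (7), In→F (4), C→F (2), C→Eg (8); capacity 7 + 4 + 2 + 8 = 21.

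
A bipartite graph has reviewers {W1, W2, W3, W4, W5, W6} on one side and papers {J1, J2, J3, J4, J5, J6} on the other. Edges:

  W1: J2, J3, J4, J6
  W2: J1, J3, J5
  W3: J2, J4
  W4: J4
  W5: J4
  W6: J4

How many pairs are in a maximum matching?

Unit-capacity flow: source→left, listed edges, right→sink; max matching = max flow.
Augmenting path W1→J2 (+1); matched 1.
Augmenting path W2→J1 (+1); matched 2.
Augmenting path W3→J4 (+1); matched 3.
Augmenting path W4→J4→W3→J2→W1→J3 (+1); matched 4.
No augmenting path remains; maximum matching = 4.
König certificate: {W1, W2, W3, J4} is a vertex cover of size 4 (every listed pair touches it), so no matching can be larger.

4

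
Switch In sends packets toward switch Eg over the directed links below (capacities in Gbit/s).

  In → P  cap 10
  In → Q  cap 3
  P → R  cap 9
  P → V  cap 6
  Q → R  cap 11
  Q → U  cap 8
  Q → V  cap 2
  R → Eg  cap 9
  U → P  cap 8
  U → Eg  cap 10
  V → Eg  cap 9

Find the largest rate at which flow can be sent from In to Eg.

Augment In→P→R→Eg: bottleneck 9, flow now 9.
Augment In→P→V→Eg: bottleneck 1, flow now 10.
Augment In→Q→U→Eg: bottleneck 3, flow now 13.
No augmenting path remains; maximum flow = 13.
In the residual graph, reachable from In: {In}.
Min-cut edges: In→P (10), In→Q (3); capacity 10 + 3 = 13.
This cut is saturated, so no flow can exceed 13.

13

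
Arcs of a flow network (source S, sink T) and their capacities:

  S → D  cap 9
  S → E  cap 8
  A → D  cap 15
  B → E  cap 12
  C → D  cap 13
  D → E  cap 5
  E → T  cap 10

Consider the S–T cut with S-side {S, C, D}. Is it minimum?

No — its capacity is 13, but the minimum cut has capacity 10.

Given cut capacity: 8 + 5 = 13.
Augment S→E→T: bottleneck 8, flow now 8.
Augment S→D→E→T: bottleneck 2, flow now 10.
No augmenting path remains; maximum flow = 10.
In the residual graph, reachable from S: {S, D, E}.
Min-cut edges: E→T (10); capacity 10 = 10.
Cut capacity 13 exceeds the max flow 10, so it is not minimum.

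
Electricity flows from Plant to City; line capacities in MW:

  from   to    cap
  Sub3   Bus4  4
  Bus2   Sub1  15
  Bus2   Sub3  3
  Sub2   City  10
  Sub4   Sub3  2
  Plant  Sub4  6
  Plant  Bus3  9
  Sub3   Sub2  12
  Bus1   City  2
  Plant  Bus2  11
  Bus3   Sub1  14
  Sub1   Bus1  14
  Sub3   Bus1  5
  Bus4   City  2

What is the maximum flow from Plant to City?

7

Augment Plant→Bus3→Sub1→Bus1→City: bottleneck 2, flow now 2.
Augment Plant→Bus2→Sub3→Bus4→City: bottleneck 2, flow now 4.
Augment Plant→Bus2→Sub3→Sub2→City: bottleneck 1, flow now 5.
Augment Plant→Sub4→Sub3→Sub2→City: bottleneck 2, flow now 7.
No augmenting path remains; maximum flow = 7.
In the residual graph, reachable from Plant: {Plant, Bus3, Bus2, Sub4, Sub1, Bus1}.
Min-cut edges: Bus2→Sub3 (3), Sub4→Sub3 (2), Bus1→City (2); capacity 3 + 2 + 2 = 7.
This cut is saturated, so no flow can exceed 7.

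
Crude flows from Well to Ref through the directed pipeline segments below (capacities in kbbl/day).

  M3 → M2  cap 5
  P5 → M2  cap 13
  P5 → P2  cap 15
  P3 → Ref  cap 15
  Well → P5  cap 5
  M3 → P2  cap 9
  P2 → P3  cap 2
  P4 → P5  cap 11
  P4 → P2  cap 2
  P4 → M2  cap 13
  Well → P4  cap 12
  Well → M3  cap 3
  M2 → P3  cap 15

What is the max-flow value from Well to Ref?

15

Augment Well→M3→P2→P3→Ref: bottleneck 2, flow now 2.
Augment Well→M3→M2→P3→Ref: bottleneck 1, flow now 3.
Augment Well→P5→M2→P3→Ref: bottleneck 5, flow now 8.
Augment Well→P4→M2→P3→Ref: bottleneck 7, flow now 15.
No augmenting path remains; maximum flow = 15.
In the residual graph, reachable from Well: {Well, M3, P5, P4, P2, M2, P3}.
Min-cut edges: P3→Ref (15); capacity 15 = 15.
This cut is saturated, so no flow can exceed 15.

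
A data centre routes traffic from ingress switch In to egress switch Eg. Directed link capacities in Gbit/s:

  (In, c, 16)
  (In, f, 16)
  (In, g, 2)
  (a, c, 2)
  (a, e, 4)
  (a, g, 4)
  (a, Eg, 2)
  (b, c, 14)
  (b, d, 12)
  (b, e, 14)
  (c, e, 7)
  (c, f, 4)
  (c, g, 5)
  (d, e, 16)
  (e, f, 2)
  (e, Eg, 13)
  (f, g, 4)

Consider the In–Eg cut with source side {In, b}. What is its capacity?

74

Edges leaving {In, b}: In→c (16), In→f (16), In→g (2), b→c (14), b→d (12), b→e (14).
Cut capacity = 16 + 16 + 2 + 14 + 12 + 14 = 74.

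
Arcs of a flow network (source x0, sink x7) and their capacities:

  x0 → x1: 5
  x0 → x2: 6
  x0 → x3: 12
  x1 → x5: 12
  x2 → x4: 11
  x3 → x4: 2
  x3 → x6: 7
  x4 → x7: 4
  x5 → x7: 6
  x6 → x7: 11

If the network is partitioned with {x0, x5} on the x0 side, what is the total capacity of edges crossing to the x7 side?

Edges leaving {x0, x5}: x0→x1 (5), x0→x2 (6), x0→x3 (12), x5→x7 (6).
Cut capacity = 5 + 6 + 12 + 6 = 29.

29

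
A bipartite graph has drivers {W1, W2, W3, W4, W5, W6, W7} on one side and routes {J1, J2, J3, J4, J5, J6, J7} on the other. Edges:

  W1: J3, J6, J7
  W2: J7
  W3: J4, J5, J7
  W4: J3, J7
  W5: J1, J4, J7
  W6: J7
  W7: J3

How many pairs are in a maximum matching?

5

Unit-capacity flow: source→left, listed edges, right→sink; max matching = max flow.
Augmenting path W1→J3 (+1); matched 1.
Augmenting path W2→J7 (+1); matched 2.
Augmenting path W3→J4 (+1); matched 3.
Augmenting path W5→J1 (+1); matched 4.
Augmenting path W4→J3→W1→J6 (+1); matched 5.
No augmenting path remains; maximum matching = 5.
König certificate: {W1, W3, W5, J3, J7} is a vertex cover of size 5 (every listed pair touches it), so no matching can be larger.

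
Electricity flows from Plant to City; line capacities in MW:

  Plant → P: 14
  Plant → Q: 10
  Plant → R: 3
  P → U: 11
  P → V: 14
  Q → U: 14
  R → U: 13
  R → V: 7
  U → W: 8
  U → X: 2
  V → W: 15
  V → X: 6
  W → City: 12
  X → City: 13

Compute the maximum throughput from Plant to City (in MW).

Augment Plant→P→U→W→City: bottleneck 8, flow now 8.
Augment Plant→P→U→X→City: bottleneck 2, flow now 10.
Augment Plant→P→V→W→City: bottleneck 4, flow now 14.
Augment Plant→R→V→X→City: bottleneck 3, flow now 17.
Augment Plant→Q→U→P→V→X→City: bottleneck 3, flow now 20. (uses reverse residual edge)
No augmenting path remains; maximum flow = 20.
In the residual graph, reachable from Plant: {Plant, P, Q, R, U, V, W}.
Min-cut edges: U→X (2), V→X (6), W→City (12); capacity 2 + 6 + 12 = 20.
This cut is saturated, so no flow can exceed 20.

20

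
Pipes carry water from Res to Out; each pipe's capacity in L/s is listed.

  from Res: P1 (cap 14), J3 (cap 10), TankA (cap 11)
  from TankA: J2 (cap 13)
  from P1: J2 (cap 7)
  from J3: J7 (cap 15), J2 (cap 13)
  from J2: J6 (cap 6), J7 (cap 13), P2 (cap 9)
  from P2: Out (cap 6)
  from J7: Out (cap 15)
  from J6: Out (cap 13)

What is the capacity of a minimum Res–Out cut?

Augment Res→J3→J7→Out: bottleneck 10, flow now 10.
Augment Res→TankA→J2→P2→Out: bottleneck 6, flow now 16.
Augment Res→TankA→J2→J7→Out: bottleneck 5, flow now 21.
Augment Res→P1→J2→J6→Out: bottleneck 6, flow now 27.
No augmenting path remains; maximum flow = 27.
By max-flow min-cut, the minimum cut capacity equals the max flow.
In the residual graph, reachable from Res: {Res, TankA, P1, J3, J2, P2, J7}.
Min-cut edges: J2→J6 (6), P2→Out (6), J7→Out (15); capacity 6 + 6 + 15 = 27.

27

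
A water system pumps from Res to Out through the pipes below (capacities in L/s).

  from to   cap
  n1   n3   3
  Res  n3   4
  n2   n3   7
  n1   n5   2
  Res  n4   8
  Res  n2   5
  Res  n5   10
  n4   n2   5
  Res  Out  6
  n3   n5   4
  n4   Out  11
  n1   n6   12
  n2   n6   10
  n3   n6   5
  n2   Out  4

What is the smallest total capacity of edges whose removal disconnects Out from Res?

18

Augment Res→Out: bottleneck 6, flow now 6.
Augment Res→n2→Out: bottleneck 4, flow now 10.
Augment Res→n4→Out: bottleneck 8, flow now 18.
No augmenting path remains; maximum flow = 18.
By max-flow min-cut, the minimum cut capacity equals the max flow.
In the residual graph, reachable from Res: {Res, n2, n3, n5, n6}.
Min-cut edges: Res→n4 (8), Res→Out (6), n2→Out (4); capacity 8 + 6 + 4 = 18.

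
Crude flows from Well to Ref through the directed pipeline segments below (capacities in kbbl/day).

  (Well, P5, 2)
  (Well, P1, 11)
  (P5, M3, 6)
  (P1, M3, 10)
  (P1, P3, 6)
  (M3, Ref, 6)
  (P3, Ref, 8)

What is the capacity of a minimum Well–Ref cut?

Augment Well→P5→M3→Ref: bottleneck 2, flow now 2.
Augment Well→P1→M3→Ref: bottleneck 4, flow now 6.
Augment Well→P1→P3→Ref: bottleneck 6, flow now 12.
No augmenting path remains; maximum flow = 12.
By max-flow min-cut, the minimum cut capacity equals the max flow.
In the residual graph, reachable from Well: {Well, P5, P1, M3}.
Min-cut edges: P1→P3 (6), M3→Ref (6); capacity 6 + 6 = 12.

12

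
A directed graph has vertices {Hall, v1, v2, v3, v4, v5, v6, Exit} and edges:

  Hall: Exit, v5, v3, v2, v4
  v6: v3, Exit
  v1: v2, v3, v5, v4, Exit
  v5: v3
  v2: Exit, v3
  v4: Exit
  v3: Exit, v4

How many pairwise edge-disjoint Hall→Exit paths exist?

Assign every edge capacity 1; by Menger, the answer equals the max flow.
Path Hall→Exit (+1); total 1.
Path Hall→v2→Exit (+1); total 2.
Path Hall→v3→Exit (+1); total 3.
Path Hall→v4→Exit (+1); total 4.
No residual Hall→Exit path; max flow = 4.
Certifying cut of size 4: {Hall→Exit, Hall→v2, v3→Exit, v4→Exit}.

4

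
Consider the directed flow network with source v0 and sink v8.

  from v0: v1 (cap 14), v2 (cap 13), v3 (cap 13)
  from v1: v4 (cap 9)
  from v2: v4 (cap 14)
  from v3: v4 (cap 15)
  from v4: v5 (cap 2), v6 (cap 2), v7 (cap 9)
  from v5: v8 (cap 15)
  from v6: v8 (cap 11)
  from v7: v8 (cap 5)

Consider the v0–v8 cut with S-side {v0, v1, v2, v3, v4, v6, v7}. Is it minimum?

Given cut capacity: 2 + 11 + 5 = 18.
Augment v0→v1→v4→v5→v8: bottleneck 2, flow now 2.
Augment v0→v1→v4→v6→v8: bottleneck 2, flow now 4.
Augment v0→v1→v4→v7→v8: bottleneck 5, flow now 9.
No augmenting path remains; maximum flow = 9.
In the residual graph, reachable from v0: {v0, v1, v2, v3, v4, v7}.
Min-cut edges: v4→v5 (2), v4→v6 (2), v7→v8 (5); capacity 2 + 2 + 5 = 9.
Cut capacity 18 exceeds the max flow 9, so it is not minimum.

No — its capacity is 18, but the minimum cut has capacity 9.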